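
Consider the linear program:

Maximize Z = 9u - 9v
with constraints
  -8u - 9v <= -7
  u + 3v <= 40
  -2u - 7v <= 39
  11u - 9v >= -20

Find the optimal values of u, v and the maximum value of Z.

u = 397, v = -119, maximum Z = 4644

Corner points and Z = 9u - 9v:
  (200/19, -163/19) → Z = 3267/19
  (-13/19, 79/57) → Z = -354/19
  (397, -119) → Z = 4644
  (50/7, 230/21) → Z = -240/7

The optimum lies where u + 3v = 40 and -2u - 7v = 39.
Solving simultaneously gives u = 397, v = -119.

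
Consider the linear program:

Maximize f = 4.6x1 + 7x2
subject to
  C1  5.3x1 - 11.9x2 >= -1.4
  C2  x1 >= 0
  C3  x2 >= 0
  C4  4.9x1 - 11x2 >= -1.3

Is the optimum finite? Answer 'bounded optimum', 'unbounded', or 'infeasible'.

From the feasible point (0, 2/17), moving in the direction (11.9, 5.3) keeps every constraint satisfied while f increases without bound.

unbounded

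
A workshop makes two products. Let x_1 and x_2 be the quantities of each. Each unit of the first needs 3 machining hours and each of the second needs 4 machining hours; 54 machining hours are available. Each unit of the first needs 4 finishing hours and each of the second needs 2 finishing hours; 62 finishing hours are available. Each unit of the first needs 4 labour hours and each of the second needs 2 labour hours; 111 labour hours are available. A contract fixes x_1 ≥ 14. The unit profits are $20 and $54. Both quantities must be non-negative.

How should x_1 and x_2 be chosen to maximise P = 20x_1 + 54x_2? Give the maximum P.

x_1 = 14, x_2 = 3, maximum P = 442

The binding constraints are 3x_1 + 4x_2 = 54 and 4x_1 + 2x_2 = 62.
Solving simultaneously gives x_1 = 14, x_2 = 3.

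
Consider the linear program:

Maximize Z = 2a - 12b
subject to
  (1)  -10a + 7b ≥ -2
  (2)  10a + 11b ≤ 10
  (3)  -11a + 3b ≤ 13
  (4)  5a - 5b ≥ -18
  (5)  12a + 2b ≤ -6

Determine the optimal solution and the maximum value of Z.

Extreme points and Z = 2a - 12b:
  (-97/47, -152/47) → Z = 1630/47
  (-19/52, -21/26) → Z = 233/26
  (-22/29, 45/29) → Z = -584/29

a = -97/47, b = -152/47, maximum Z = 1630/47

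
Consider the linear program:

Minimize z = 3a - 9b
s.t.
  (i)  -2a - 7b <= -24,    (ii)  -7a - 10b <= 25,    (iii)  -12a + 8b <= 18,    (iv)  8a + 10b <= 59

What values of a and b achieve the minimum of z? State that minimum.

a = 73/46, b = 213/46, minimum z = -849/23

At the optimal vertex, -12a + 8b = 18 and 8a + 10b = 59.
Solving simultaneously gives a = 73/46, b = 213/46.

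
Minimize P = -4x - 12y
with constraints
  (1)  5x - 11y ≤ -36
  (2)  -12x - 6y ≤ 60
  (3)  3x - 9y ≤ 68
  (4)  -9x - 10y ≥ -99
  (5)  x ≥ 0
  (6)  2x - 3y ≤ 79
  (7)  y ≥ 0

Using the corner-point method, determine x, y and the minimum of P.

x = 0, y = 99/10, minimum P = -594/5

Extreme points and P = -4x - 12y:
  (729/149, 819/149) → P = -12744/149
  (0, 36/11) → P = -432/11
  (0, 99/10) → P = -594/5

The binding constraints are -9x - 10y = -99 and x = 0.
Solving simultaneously gives x = 0, y = 99/10.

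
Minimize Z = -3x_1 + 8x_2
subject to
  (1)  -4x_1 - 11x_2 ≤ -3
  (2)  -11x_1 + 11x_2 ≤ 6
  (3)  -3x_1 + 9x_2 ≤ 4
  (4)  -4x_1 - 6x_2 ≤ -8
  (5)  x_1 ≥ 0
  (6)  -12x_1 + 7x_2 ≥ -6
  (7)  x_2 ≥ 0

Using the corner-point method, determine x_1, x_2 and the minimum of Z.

Vertices and Z = -3x_1 + 8x_2:
  (8/9, 20/27) → Z = 88/27
  (82/87, 22/29) → Z = 94/29
  (23/25, 18/25) → Z = 3

The optimum lies where -4x_1 - 6x_2 = -8 and -12x_1 + 7x_2 = -6.
Solving simultaneously gives x_1 = 23/25, x_2 = 18/25.

x_1 = 23/25, x_2 = 18/25, minimum Z = 3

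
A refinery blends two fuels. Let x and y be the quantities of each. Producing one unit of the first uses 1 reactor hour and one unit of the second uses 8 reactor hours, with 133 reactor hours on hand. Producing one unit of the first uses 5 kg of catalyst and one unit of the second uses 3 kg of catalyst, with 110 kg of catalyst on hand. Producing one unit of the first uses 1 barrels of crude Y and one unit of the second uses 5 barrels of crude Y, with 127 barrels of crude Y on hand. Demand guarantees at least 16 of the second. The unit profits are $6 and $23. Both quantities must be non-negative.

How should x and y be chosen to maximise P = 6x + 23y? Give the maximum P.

Feasible corners and P = 6x + 23y:
  (0, 133/8) → P = 3059/8
  (0, 16) → P = 368
  (5, 16) → P = 398

The optimum lies where x + 8y = 133 and y = 16.
Solving simultaneously gives x = 5, y = 16.

x = 5, y = 16, maximum P = 398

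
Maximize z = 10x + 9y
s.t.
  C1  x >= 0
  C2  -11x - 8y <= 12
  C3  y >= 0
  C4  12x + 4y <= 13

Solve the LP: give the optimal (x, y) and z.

Vertices and z = 10x + 9y:
  (0, 0) → z = 0
  (0, 13/4) → z = 117/4
  (13/12, 0) → z = 65/6

At the optimal vertex, x = 0 and 12x + 4y = 13.
Solving simultaneously gives x = 0, y = 13/4.

x = 0, y = 13/4, maximum z = 117/4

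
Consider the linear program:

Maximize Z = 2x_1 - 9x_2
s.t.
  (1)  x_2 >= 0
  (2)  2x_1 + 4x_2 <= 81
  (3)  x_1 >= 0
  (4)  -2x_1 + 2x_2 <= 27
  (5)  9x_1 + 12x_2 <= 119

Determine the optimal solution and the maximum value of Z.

Feasible corners and Z = 2x_1 - 9x_2:
  (0, 0) → Z = 0
  (119/9, 0) → Z = 238/9
  (0, 119/12) → Z = -357/4

x_1 = 119/9, x_2 = 0, maximum Z = 238/9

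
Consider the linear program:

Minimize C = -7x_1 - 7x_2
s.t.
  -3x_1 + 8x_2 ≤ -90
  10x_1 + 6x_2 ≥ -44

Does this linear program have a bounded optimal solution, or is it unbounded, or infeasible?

unbounded

From the feasible point (94/49, -516/49), moving in the direction (8, 3) keeps every constraint satisfied while C decreases without bound.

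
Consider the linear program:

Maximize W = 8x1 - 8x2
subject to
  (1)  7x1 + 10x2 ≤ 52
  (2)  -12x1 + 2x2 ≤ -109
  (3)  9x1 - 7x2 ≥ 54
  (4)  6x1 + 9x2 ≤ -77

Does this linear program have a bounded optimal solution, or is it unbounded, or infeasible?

From the feasible point (1238/3, -851/3), moving in the direction (-2, -12) keeps every constraint satisfied while W increases without bound.

unbounded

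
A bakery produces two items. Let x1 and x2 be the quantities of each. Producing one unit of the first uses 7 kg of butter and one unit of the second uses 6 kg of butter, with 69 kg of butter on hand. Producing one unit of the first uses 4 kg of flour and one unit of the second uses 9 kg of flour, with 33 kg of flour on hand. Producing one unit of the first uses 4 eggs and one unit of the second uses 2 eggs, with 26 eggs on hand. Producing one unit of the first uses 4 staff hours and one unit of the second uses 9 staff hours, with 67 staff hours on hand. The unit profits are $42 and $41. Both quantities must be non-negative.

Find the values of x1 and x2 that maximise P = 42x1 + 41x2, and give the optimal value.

x1 = 6, x2 = 1, maximum P = 293

Feasible corners and P = 42x1 + 41x2:
  (0, 0) → P = 0
  (0, 11/3) → P = 451/3
  (13/2, 0) → P = 273
  (6, 1) → P = 293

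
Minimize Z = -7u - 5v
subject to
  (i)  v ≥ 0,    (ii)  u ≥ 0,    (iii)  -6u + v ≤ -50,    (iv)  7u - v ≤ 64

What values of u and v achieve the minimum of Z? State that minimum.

u = 14, v = 34, minimum Z = -268

Corner points and Z = -7u - 5v:
  (25/3, 0) → Z = -175/3
  (64/7, 0) → Z = -64
  (14, 34) → Z = -268

The binding constraints are -6u + v = -50 and 7u - v = 64.
Solving simultaneously gives u = 14, v = 34.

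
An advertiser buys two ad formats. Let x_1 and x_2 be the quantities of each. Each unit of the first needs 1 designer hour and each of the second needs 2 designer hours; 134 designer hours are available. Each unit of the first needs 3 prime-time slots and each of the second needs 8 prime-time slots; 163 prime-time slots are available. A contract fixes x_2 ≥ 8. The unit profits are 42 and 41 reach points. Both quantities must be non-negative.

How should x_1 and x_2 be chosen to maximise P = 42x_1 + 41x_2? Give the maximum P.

x_1 = 33, x_2 = 8, maximum P = 1714

Corner points and P = 42x_1 + 41x_2:
  (0, 163/8) → P = 6683/8
  (0, 8) → P = 328
  (33, 8) → P = 1714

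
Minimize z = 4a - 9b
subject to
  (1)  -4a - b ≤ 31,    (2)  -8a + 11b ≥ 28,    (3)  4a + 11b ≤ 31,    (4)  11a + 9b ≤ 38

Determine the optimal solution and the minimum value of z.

a = -93/10, b = 31/5, minimum z = -93

Vertices and z = 4a - 9b:
  (-369/52, -34/13) → z = -63/13
  (-93/10, 31/5) → z = -93
  (1/4, 30/11) → z = -259/11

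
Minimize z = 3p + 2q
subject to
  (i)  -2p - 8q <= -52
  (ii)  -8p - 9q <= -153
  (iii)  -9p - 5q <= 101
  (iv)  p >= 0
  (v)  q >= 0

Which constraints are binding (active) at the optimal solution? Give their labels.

(ii) and (iv)

Vertices and z = 3p + 2q:
  (378/23, 55/23) → z = 1244/23
  (26, 0) → z = 78
  (0, 17) → z = 34
The feasible region is unbounded (it extends along (0, 1), (1, 0)), but z strictly increases along every unbounded feasible direction, so there is no improving ray and the minimum is attained at a vertex.

The minimum is at (0, 17). Substituting into each constraint, equality holds for (ii) and (iv); the remaining constraints have slack.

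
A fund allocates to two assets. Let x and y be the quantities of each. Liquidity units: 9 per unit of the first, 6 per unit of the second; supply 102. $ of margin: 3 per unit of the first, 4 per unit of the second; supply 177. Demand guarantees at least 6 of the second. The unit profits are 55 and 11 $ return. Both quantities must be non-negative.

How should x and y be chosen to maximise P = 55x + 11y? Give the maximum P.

Feasible corners and P = 55x + 11y:
  (0, 17) → P = 187
  (0, 6) → P = 66
  (22/3, 6) → P = 1408/3

x = 22/3, y = 6, maximum P = 1408/3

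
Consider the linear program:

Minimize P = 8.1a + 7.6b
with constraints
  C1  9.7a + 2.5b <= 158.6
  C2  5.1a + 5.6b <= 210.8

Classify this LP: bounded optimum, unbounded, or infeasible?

unbounded

From the feasible point (36116/4157, 123590/4157), moving in the direction (-5.6, 5.1) keeps every constraint satisfied while P decreases without bound.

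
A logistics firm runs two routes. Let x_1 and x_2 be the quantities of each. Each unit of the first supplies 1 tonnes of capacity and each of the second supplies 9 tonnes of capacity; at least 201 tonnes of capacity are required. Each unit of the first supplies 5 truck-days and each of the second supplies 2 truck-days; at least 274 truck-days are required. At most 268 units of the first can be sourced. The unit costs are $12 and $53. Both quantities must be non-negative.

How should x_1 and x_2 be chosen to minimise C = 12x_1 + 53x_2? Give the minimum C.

x_1 = 48, x_2 = 17, minimum C = 1477

Vertices and C = 12x_1 + 53x_2:
  (0, 137) → C = 7261
  (201, 0) → C = 2412
  (268, 0) → C = 3216
  (48, 17) → C = 1477
The feasible region is unbounded (it extends along (0, 1)), but C strictly increases along every unbounded feasible direction, so there is no improving ray and the minimum is attained at a vertex.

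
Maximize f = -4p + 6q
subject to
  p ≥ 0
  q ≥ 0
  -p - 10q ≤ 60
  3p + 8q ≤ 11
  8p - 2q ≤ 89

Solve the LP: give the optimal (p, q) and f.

p = 0, q = 11/8, maximum f = 33/4

Corner points and f = -4p + 6q:
  (0, 0) → f = 0
  (0, 11/8) → f = 33/4
  (11/3, 0) → f = -44/3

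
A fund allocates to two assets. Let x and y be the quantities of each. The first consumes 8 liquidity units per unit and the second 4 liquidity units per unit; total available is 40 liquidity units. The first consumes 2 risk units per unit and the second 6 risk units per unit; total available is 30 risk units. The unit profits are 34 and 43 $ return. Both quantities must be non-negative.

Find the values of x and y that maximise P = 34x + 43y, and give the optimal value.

x = 3, y = 4, maximum P = 274

Feasible corners and P = 34x + 43y:
  (0, 0) → P = 0
  (0, 5) → P = 215
  (5, 0) → P = 170
  (3, 4) → P = 274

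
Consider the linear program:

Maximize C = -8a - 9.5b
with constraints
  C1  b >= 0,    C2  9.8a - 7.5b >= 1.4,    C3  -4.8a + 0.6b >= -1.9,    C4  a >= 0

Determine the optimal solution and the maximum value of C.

a = 1/7, b = 0, maximum C = -8/7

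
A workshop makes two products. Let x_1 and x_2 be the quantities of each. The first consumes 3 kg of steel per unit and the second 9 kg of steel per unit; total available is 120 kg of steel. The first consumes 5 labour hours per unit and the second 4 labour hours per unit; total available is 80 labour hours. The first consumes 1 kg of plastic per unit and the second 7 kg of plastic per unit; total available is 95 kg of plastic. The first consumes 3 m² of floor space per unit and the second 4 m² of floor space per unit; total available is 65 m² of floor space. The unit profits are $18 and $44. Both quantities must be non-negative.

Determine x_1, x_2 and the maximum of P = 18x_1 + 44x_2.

x_1 = 7, x_2 = 11, maximum P = 610

Corner points and P = 18x_1 + 44x_2:
  (0, 0) → P = 0
  (0, 40/3) → P = 1760/3
  (16, 0) → P = 288
  (7, 11) → P = 610
  (15/2, 85/8) → P = 1205/2

At the optimal vertex, 3x_1 + 9x_2 = 120 and 3x_1 + 4x_2 = 65.
Solving simultaneously gives x_1 = 7, x_2 = 11.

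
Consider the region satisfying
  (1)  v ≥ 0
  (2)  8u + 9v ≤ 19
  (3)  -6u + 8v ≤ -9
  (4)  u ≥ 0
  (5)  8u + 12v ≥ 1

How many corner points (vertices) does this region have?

Pairwise boundary intersections that survive every other constraint:
  (19/8, 0)
  (3/2, 0)
  (233/118, 21/59)

3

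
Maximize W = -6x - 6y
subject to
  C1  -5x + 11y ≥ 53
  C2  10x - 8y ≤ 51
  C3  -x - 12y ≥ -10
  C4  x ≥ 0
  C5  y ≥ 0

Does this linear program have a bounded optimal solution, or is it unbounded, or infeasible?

The boundaries -5x + 11y = 53 and 10x - 8y = 51 meet at (197/14, 157/14), but that point violates -x - 12y ≥ -10. Every candidate vertex is excluded by some other constraint, so the feasible region is empty.

infeasible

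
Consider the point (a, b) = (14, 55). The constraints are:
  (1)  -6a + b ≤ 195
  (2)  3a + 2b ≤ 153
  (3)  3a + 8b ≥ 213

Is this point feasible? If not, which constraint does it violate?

feasible

(1): -29 ≤ 195 ✓
(2): 152 ≤ 153 ✓
(3): 482 ≥ 213 ✓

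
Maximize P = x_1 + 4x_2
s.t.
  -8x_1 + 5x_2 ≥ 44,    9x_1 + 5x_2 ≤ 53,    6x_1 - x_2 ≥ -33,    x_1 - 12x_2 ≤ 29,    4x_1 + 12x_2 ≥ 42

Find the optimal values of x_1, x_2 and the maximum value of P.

Extreme points and P = x_1 + 4x_2:
  (9/17, 164/17) → P = 665/17
  (-159/58, 128/29) → P = 865/58
  (-112/39, 205/13) → P = 2348/39
  (-177/38, 96/19) → P = 591/38

At the optimal vertex, 9x_1 + 5x_2 = 53 and 6x_1 - x_2 = -33.
Solving simultaneously gives x_1 = -112/39, x_2 = 205/13.

x_1 = -112/39, x_2 = 205/13, maximum P = 2348/39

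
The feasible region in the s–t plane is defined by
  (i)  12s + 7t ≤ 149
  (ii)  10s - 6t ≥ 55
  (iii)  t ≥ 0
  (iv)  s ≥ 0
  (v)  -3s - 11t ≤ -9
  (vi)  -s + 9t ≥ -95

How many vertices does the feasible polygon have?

3

Intersecting each pair of boundary lines and keeping only the points that satisfy every inequality leaves:
  (1279/142, 415/71)
  (149/12, 0)
  (11/2, 0)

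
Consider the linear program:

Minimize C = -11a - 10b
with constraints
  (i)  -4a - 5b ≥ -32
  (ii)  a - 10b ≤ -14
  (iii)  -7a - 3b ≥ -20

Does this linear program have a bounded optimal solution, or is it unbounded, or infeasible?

Vertices and C = -11a - 10b:
  (4/23, 144/23) → C = -1484/23
  (158/73, 118/73) → C = -2918/73
The feasible region has finitely many vertices and no improving ray; the minimum is -1484/23 at (4/23, 144/23).

bounded optimum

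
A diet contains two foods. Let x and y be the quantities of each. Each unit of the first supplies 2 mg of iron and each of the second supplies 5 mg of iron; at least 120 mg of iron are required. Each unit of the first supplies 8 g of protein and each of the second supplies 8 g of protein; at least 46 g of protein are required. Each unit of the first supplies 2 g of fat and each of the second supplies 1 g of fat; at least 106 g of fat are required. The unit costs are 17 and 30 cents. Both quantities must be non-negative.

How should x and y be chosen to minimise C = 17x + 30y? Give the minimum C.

Feasible corners and C = 17x + 30y:
  (0, 106) → C = 3180
  (60, 0) → C = 1020
  (205/4, 7/2) → C = 3905/4
The feasible region is unbounded (it extends along (0, 1), (1, 0)), but C strictly increases along every unbounded feasible direction, so there is no improving ray and the minimum is attained at a vertex.

x = 205/4, y = 7/2, minimum C = 3905/4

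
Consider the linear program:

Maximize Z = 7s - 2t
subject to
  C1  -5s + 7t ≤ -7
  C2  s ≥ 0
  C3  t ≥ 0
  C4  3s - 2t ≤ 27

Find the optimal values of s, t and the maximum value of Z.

Extreme points and Z = 7s - 2t:
  (7/5, 0) → Z = 49/5
  (175/11, 114/11) → Z = 997/11
  (9, 0) → Z = 63

At the optimal vertex, -5s + 7t = -7 and 3s - 2t = 27.
Solving simultaneously gives s = 175/11, t = 114/11.

s = 175/11, t = 114/11, maximum Z = 997/11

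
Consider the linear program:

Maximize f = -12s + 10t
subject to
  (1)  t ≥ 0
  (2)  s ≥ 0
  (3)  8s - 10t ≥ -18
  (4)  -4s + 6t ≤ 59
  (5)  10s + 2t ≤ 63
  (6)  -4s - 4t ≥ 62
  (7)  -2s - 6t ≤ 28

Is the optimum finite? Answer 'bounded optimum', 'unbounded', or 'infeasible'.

infeasible

The boundaries t = 0 and s = 0 meet at (0, 0), but that point violates -4s - 4t ≥ 62. Every candidate vertex is excluded by some other constraint, so the feasible region is empty.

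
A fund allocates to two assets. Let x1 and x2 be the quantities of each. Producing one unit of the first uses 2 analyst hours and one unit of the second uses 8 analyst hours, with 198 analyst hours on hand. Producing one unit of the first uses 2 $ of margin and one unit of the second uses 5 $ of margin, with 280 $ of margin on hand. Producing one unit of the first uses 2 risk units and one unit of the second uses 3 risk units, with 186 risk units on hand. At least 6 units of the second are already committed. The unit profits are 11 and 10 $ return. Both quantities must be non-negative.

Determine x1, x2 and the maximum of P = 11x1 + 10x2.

x1 = 75, x2 = 6, maximum P = 885

Corner points and P = 11x1 + 10x2:
  (0, 99/4) → P = 495/2
  (0, 6) → P = 60
  (75, 6) → P = 885

The binding constraints are 2x1 + 8x2 = 198 and x2 = 6.
Solving simultaneously gives x1 = 75, x2 = 6.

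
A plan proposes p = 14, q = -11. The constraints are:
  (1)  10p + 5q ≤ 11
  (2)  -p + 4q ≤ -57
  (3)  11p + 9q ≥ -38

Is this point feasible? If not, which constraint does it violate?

not feasible — violates (1)

Constraint (1): 10p + 5q = 85, which is not ≤ 11. All other constraints are satisfied.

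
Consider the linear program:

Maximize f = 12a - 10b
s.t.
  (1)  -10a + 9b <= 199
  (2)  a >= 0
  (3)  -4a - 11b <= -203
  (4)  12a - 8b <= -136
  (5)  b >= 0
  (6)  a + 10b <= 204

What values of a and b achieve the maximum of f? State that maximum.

a = 32/41, b = 745/41, maximum f = -7066/41

Vertices and f = 12a - 10b:
  (0, 203/11) → f = -2030/11
  (0, 102/5) → f = -204
  (32/41, 745/41) → f = -7066/41
  (17/8, 323/16) → f = -1411/8

At the optimal vertex, -4a - 11b = -203 and 12a - 8b = -136.
Solving simultaneously gives a = 32/41, b = 745/41.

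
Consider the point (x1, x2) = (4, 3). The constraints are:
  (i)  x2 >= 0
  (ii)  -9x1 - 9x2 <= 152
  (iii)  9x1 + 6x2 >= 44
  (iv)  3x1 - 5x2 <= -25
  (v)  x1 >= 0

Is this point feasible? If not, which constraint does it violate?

Constraint (iv): 3x1 - 5x2 = -3, which is not ≤ -25. All other constraints are satisfied.

not feasible — violates (iv)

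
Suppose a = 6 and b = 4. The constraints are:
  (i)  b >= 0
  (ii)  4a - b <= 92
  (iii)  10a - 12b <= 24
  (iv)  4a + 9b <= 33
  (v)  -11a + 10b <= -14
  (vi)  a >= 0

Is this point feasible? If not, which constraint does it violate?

not feasible — violates (iv)

Constraint (iv): 4a + 9b = 60, which is not ≤ 33. All other constraints are satisfied.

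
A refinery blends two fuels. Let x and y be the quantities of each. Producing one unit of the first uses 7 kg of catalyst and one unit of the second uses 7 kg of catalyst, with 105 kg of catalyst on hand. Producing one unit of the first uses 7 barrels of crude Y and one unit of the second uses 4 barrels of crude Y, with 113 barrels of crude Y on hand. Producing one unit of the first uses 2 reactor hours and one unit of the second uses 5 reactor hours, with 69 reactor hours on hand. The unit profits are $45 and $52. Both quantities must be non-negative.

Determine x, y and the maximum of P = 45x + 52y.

Feasible corners and P = 45x + 52y:
  (0, 0) → P = 0
  (0, 69/5) → P = 3588/5
  (15, 0) → P = 675
  (2, 13) → P = 766

The optimum lies where 7x + 7y = 105 and 2x + 5y = 69.
Solving simultaneously gives x = 2, y = 13.

x = 2, y = 13, maximum P = 766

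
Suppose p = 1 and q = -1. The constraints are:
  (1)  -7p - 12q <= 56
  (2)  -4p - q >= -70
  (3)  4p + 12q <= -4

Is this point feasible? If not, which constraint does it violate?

(1): 5 ≤ 56 ✓
(2): -3 ≥ -70 ✓
(3): -8 ≤ -4 ✓

feasible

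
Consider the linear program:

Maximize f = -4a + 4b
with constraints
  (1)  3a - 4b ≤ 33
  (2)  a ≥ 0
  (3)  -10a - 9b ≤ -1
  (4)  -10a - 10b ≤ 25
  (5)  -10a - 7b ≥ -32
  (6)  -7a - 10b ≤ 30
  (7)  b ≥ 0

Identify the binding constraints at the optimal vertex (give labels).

Feasible corners and f = -4a + 4b:
  (0, 1/9) → f = 4/9
  (0, 32/7) → f = 128/7
  (1/10, 0) → f = -2/5
  (16/5, 0) → f = -64/5

The maximum is at (0, 32/7). Substituting into each constraint, equality holds for (2) and (5); the remaining constraints have slack.

(2) and (5)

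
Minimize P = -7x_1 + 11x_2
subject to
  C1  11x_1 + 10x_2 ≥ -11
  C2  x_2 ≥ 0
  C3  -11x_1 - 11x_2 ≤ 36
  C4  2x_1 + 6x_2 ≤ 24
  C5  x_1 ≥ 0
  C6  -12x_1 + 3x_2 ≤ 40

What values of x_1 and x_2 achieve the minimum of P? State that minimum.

x_1 = 12, x_2 = 0, minimum P = -84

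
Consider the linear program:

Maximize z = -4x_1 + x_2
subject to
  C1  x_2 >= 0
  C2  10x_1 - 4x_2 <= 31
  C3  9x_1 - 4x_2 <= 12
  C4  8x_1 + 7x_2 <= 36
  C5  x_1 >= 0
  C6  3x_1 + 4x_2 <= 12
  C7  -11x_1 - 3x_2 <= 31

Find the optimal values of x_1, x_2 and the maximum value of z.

Vertices and z = -4x_1 + x_2:
  (4/3, 0) → z = -16/3
  (0, 0) → z = 0
  (2, 3/2) → z = -13/2
  (0, 3) → z = 3

The optimum lies where x_1 = 0 and 3x_1 + 4x_2 = 12.
Solving simultaneously gives x_1 = 0, x_2 = 3.

x_1 = 0, x_2 = 3, maximum z = 3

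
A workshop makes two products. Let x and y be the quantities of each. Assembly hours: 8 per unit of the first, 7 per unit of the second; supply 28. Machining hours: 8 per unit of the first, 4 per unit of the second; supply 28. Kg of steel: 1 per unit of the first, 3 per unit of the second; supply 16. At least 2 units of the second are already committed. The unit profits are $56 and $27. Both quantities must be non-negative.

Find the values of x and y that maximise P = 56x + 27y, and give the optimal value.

Extreme points and P = 56x + 27y:
  (0, 4) → P = 108
  (0, 2) → P = 54
  (7/4, 2) → P = 152

x = 7/4, y = 2, maximum P = 152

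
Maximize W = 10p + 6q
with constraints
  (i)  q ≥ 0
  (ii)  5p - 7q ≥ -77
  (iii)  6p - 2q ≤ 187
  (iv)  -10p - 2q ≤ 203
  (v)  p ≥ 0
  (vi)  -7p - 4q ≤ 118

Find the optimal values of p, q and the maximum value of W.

p = 1463/32, q = 1397/32, maximum W = 5753/8

Feasible corners and W = 10p + 6q:
  (187/6, 0) → W = 935/3
  (0, 0) → W = 0
  (1463/32, 1397/32) → W = 5753/8
  (0, 11) → W = 66

The optimum lies where 5p - 7q = -77 and 6p - 2q = 187.
Solving simultaneously gives p = 1463/32, q = 1397/32.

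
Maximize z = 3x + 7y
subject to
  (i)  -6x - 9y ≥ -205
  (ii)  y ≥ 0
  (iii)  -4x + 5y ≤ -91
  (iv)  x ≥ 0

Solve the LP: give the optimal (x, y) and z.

x = 922/33, y = 137/33, maximum z = 3725/33

Extreme points and z = 3x + 7y:
  (205/6, 0) → z = 205/2
  (922/33, 137/33) → z = 3725/33
  (91/4, 0) → z = 273/4

At the optimal vertex, -6x - 9y = -205 and -4x + 5y = -91.
Solving simultaneously gives x = 922/33, y = 137/33.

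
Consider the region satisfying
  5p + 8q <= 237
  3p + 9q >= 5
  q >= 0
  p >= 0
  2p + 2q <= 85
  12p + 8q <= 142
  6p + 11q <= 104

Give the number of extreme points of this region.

Pairwise boundary intersections that survive every other constraint:
  (5/3, 0)
  (0, 5/9)
  (71/6, 0)
  (0, 104/11)
  (365/42, 33/7)

5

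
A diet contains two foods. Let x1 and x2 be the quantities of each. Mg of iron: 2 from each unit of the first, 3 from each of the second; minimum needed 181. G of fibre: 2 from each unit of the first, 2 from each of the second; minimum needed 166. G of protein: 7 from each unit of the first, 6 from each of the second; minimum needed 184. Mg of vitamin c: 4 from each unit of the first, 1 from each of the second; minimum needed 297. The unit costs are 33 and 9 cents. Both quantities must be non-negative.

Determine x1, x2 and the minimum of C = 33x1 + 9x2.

Feasible corners and C = 33x1 + 9x2:
  (0, 297) → C = 2673
  (181/2, 0) → C = 5973/2
  (71, 13) → C = 2460
The feasible region is unbounded (it extends along (0, 1), (1, 0)), but C strictly increases along every unbounded feasible direction, so there is no improving ray and the minimum is attained at a vertex.

x1 = 71, x2 = 13, minimum C = 2460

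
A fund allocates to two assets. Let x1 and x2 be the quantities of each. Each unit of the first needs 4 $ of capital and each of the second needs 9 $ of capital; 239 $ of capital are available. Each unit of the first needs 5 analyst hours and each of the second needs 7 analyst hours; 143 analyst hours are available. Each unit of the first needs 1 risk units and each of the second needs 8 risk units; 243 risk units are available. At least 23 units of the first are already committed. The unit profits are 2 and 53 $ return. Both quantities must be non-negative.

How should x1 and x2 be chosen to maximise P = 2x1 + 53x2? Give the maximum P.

x1 = 23, x2 = 4, maximum P = 258

The optimum lies where 5x1 + 7x2 = 143 and x1 = 23.
Solving simultaneously gives x1 = 23, x2 = 4.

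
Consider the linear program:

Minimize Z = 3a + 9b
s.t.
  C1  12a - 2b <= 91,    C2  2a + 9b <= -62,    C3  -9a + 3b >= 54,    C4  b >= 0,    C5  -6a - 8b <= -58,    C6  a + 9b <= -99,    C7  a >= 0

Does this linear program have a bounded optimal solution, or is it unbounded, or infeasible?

The boundaries a + 9b = -99 and a = 0 meet at (0, -11), but that point violates -9a + 3b ≥ 54. Every candidate vertex is excluded by some other constraint, so the feasible region is empty.

infeasible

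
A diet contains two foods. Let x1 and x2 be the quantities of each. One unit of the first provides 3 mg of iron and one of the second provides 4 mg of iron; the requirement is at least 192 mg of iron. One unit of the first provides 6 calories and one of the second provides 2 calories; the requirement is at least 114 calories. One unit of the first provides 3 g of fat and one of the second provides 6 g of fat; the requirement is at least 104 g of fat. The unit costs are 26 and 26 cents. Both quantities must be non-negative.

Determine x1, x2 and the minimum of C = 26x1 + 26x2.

x1 = 4, x2 = 45, minimum C = 1274

Extreme points and C = 26x1 + 26x2:
  (0, 57) → C = 1482
  (64, 0) → C = 1664
  (4, 45) → C = 1274
The feasible region is unbounded (it extends along (0, 1), (1, 0)), but C strictly increases along every unbounded feasible direction, so there is no improving ray and the minimum is attained at a vertex.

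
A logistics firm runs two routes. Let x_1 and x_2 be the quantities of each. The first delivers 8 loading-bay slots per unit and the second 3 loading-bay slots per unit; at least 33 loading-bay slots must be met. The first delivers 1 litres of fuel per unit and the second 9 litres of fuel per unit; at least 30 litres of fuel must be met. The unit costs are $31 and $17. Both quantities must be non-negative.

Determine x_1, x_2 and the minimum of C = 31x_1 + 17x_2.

x_1 = 3, x_2 = 3, minimum C = 144

Feasible corners and C = 31x_1 + 17x_2:
  (0, 11) → C = 187
  (30, 0) → C = 930
  (3, 3) → C = 144
The feasible region is unbounded (it extends along (0, 1), (1, 0)), but C strictly increases along every unbounded feasible direction, so there is no improving ray and the minimum is attained at a vertex.

The optimum lies where 8x_1 + 3x_2 = 33 and x_1 + 9x_2 = 30.
Solving simultaneously gives x_1 = 3, x_2 = 3.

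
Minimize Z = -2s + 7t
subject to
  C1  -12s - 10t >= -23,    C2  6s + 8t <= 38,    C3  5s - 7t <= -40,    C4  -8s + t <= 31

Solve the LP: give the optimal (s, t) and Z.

s = -59/17, t = 55/17, minimum Z = 503/17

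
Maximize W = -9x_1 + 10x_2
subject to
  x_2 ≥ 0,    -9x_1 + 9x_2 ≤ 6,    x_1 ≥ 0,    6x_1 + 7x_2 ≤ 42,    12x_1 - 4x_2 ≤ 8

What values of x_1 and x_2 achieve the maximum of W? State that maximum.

x_1 = 4/3, x_2 = 2, maximum W = 8

Corner points and W = -9x_1 + 10x_2:
  (0, 0) → W = 0
  (2/3, 0) → W = -6
  (0, 2/3) → W = 20/3
  (4/3, 2) → W = 8

The binding constraints are -9x_1 + 9x_2 = 6 and 12x_1 - 4x_2 = 8.
Solving simultaneously gives x_1 = 4/3, x_2 = 2.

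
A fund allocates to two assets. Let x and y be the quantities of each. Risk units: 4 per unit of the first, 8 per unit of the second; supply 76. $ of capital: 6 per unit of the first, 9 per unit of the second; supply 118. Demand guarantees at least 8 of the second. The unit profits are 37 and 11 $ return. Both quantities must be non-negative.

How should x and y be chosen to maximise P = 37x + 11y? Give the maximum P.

x = 3, y = 8, maximum P = 199

Extreme points and P = 37x + 11y:
  (0, 19/2) → P = 209/2
  (0, 8) → P = 88
  (3, 8) → P = 199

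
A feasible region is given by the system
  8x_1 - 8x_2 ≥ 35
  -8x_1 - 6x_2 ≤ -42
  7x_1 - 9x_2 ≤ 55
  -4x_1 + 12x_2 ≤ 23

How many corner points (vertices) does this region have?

Intersecting each pair of boundary lines and keeping only the points that satisfy every inequality leaves:
  (39/8, 1/2)
  (151/16, 81/16)
  (118/19, -73/57)
  (289/16, 127/16)

4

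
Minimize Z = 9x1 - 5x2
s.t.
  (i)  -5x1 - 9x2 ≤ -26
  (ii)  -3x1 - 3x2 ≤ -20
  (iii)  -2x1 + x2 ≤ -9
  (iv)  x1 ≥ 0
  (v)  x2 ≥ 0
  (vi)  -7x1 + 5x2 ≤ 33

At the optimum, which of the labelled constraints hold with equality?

(iii) and (vi)

Feasible corners and Z = 9x1 - 5x2:
  (47/9, 13/9) → Z = 358/9
  (20/3, 0) → Z = 60
  (26, 43) → Z = 19
The feasible region is unbounded (it extends along (5, 7), (1, 0)), but Z strictly increases along every unbounded feasible direction, so there is no improving ray and the minimum is attained at a vertex.

The minimum is at (26, 43). Substituting into each constraint, equality holds for (iii) and (vi); the remaining constraints have slack.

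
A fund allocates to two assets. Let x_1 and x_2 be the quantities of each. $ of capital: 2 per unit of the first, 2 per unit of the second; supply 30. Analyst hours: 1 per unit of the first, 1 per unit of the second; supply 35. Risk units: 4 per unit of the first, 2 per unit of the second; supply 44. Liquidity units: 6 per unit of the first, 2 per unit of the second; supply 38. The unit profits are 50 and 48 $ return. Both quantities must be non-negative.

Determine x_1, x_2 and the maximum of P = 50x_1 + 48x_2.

x_1 = 2, x_2 = 13, maximum P = 724

Feasible corners and P = 50x_1 + 48x_2:
  (0, 0) → P = 0
  (0, 15) → P = 720
  (19/3, 0) → P = 950/3
  (2, 13) → P = 724

The optimum lies where 2x_1 + 2x_2 = 30 and 6x_1 + 2x_2 = 38.
Solving simultaneously gives x_1 = 2, x_2 = 13.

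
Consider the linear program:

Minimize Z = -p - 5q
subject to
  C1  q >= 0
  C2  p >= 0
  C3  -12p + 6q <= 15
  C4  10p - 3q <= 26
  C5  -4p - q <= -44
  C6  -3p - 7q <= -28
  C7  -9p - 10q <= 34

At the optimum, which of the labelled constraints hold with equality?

C3 and C4

Extreme points and Z = -p - 5q:
  (67/8, 77/4) → Z = -837/8
  (83/12, 49/3) → Z = -1063/12
  (79/11, 168/11) → Z = -919/11

The minimum is at (67/8, 77/4). Substituting into each constraint, equality holds for C3 and C4; the remaining constraints have slack.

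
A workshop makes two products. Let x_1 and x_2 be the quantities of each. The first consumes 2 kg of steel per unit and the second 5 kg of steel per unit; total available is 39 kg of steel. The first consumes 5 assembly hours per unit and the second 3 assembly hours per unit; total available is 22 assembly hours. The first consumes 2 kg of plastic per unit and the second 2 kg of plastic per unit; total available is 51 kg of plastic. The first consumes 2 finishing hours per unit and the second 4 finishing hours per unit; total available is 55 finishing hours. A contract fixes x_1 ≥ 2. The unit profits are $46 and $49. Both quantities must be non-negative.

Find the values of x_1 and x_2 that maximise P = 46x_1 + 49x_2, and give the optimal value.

x_1 = 2, x_2 = 4, maximum P = 288

Feasible corners and P = 46x_1 + 49x_2:
  (22/5, 0) → P = 1012/5
  (2, 0) → P = 92
  (2, 4) → P = 288

The optimum lies where 5x_1 + 3x_2 = 22 and x_1 = 2.
Solving simultaneously gives x_1 = 2, x_2 = 4.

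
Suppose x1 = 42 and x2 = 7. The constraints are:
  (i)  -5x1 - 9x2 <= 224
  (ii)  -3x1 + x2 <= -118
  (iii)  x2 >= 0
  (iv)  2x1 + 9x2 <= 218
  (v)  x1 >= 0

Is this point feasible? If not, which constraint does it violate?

feasible

(i): -273 ≤ 224 ✓
(ii): -119 ≤ -118 ✓
(iii): 7 ≥ 0 ✓
(iv): 147 ≤ 218 ✓
(v): 42 ≥ 0 ✓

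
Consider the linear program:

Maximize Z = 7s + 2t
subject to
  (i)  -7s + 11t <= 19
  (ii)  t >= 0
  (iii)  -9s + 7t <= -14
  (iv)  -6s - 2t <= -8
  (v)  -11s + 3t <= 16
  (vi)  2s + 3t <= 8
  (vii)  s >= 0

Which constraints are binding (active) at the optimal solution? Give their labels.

(ii) and (vi)

Corner points and Z = 7s + 2t:
  (14/9, 0) → Z = 98/9
  (4, 0) → Z = 28
  (98/41, 44/41) → Z = 774/41

The maximum is at (4, 0). Substituting into each constraint, equality holds for (ii) and (vi); the remaining constraints have slack.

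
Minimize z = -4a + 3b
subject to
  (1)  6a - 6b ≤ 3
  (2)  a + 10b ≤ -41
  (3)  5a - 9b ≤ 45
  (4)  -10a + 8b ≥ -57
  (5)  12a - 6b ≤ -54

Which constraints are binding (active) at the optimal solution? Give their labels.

(1) and (5)

Corner points and z = -4a + 3b:
  (-81/8, -85/8) → z = 69/8
  (-19/2, -10) → z = 8
  (-131/21, -73/21) → z = 305/21
The feasible region is unbounded (it extends along (-10, 1), (-9, -5)), but z strictly increases along every unbounded feasible direction, so there is no improving ray and the minimum is attained at a vertex.

The minimum is at (-19/2, -10). Substituting into each constraint, equality holds for (1) and (5); the remaining constraints have slack.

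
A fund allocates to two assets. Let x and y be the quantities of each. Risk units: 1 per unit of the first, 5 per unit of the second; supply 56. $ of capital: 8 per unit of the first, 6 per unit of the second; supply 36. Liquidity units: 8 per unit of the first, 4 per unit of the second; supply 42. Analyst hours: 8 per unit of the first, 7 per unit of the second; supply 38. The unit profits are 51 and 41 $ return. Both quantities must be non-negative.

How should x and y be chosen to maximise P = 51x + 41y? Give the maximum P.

At the optimal vertex, 8x + 6y = 36 and 8x + 7y = 38.
Solving simultaneously gives x = 3, y = 2.

x = 3, y = 2, maximum P = 235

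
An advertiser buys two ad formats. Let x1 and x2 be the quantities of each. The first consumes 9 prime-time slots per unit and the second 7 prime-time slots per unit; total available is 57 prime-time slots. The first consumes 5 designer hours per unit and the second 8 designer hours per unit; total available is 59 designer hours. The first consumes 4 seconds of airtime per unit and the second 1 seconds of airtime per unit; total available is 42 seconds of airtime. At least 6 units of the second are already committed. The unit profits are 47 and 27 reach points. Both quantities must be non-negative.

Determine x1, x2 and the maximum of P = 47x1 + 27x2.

The optimum lies where 9x1 + 7x2 = 57 and x2 = 6.
Solving simultaneously gives x1 = 5/3, x2 = 6.

x1 = 5/3, x2 = 6, maximum P = 721/3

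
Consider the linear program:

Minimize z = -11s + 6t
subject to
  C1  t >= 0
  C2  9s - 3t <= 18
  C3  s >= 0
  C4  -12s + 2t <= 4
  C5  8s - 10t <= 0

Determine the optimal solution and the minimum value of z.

Corner points and z = -11s + 6t:
  (0, 0) → z = 0
  (30/11, 24/11) → z = -186/11
  (0, 2) → z = 12
The feasible region is unbounded (it extends along (1, 3), (1, 6)), but z strictly increases along every unbounded feasible direction, so there is no improving ray and the minimum is attained at a vertex.

The optimum lies where 9s - 3t = 18 and 8s - 10t = 0.
Solving simultaneously gives s = 30/11, t = 24/11.

s = 30/11, t = 24/11, minimum z = -186/11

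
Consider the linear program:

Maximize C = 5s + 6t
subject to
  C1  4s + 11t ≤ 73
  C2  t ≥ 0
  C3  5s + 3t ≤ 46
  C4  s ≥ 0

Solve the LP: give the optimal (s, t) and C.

Corner points and C = 5s + 6t:
  (287/43, 181/43) → C = 2521/43
  (0, 73/11) → C = 438/11
  (46/5, 0) → C = 46
  (0, 0) → C = 0

At the optimal vertex, 4s + 11t = 73 and 5s + 3t = 46.
Solving simultaneously gives s = 287/43, t = 181/43.

s = 287/43, t = 181/43, maximum C = 2521/43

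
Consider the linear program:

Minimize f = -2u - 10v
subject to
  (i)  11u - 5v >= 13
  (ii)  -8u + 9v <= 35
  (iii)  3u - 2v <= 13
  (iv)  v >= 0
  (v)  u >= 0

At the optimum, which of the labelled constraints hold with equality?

Corner points and f = -2u - 10v:
  (292/59, 489/59) → f = -5474/59
  (13/11, 0) → f = -26/11
  (17, 19) → f = -224
  (13/3, 0) → f = -26/3

The minimum is at (17, 19). Substituting into each constraint, equality holds for (ii) and (iii); the remaining constraints have slack.

(ii) and (iii)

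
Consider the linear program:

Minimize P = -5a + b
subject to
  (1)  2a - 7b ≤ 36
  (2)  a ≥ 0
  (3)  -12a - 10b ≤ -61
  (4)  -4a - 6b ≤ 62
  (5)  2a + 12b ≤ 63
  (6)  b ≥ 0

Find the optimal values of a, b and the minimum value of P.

Feasible corners and P = -5a + b:
  (873/38, 27/19) → P = -4311/38
  (18, 0) → P = -90
  (51/62, 317/62) → P = 1
  (61/12, 0) → P = -305/12

The binding constraints are 2a - 7b = 36 and 2a + 12b = 63.
Solving simultaneously gives a = 873/38, b = 27/19.

a = 873/38, b = 27/19, minimum P = -4311/38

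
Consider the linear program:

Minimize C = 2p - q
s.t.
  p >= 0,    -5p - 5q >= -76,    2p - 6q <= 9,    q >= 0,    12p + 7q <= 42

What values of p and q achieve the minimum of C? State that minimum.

Corner points and C = 2p - q:
  (0, 0) → C = 0
  (0, 6) → C = -6
  (7/2, 0) → C = 7

At the optimal vertex, p = 0 and 12p + 7q = 42.
Solving simultaneously gives p = 0, q = 6.

p = 0, q = 6, minimum C = -6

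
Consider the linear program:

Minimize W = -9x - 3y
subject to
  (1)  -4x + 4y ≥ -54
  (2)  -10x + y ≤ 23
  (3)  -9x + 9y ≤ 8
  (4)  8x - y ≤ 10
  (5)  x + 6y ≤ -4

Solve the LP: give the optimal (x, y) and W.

Feasible corners and W = -9x - 3y:
  (-73/18, -158/9) → W = 535/6
  (-1/2, -14) → W = 93/2
  (-199/81, -127/81) → W = 724/27
  (-4/3, -4/9) → W = 40/3
  (8/7, -6/7) → W = -54/7

The optimum lies where 8x - y = 10 and x + 6y = -4.
Solving simultaneously gives x = 8/7, y = -6/7.

x = 8/7, y = -6/7, minimum W = -54/7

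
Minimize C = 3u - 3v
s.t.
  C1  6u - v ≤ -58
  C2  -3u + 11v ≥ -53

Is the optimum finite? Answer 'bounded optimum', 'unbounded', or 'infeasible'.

unbounded

From the feasible point (-691/63, -164/21), moving in the direction (-11, -3) keeps every constraint satisfied while C decreases without bound.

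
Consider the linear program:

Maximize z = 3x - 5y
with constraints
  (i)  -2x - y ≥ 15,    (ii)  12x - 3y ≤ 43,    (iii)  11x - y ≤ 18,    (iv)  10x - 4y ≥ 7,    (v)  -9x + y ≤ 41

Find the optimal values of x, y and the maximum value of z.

x = -166/15, y = -293/5, maximum z = 1299/5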